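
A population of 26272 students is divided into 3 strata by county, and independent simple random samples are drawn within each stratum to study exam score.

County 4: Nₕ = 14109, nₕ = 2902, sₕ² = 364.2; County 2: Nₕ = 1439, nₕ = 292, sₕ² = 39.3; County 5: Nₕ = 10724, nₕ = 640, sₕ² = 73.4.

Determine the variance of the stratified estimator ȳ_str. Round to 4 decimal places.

Var(ȳ_str) = Σₕ Wₕ²(1 − fₕ)sₕ²/nₕ with Wₕ = Nₕ/N, N = 26272.
County 4: Wₕ = 0.53703563; term = 0.53703563²·(1 − 0.20568431)·364.2/2902 = 0.028750266.
County 2: Wₕ = 0.05477314; term = 0.05477314²·(1 − 0.20291869)·39.3/292 = 3.2184565 × 10^-4.
County 5: Wₕ = 0.40819123; term = 0.40819123²·(1 − 0.05967922)·73.4/640 = 0.017968816.
Sum = 0.047040928.

0.0470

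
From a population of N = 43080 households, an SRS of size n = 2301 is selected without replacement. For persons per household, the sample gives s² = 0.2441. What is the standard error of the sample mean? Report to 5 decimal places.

0.01002

Under SRS without replacement, Var(ȳ) = (1 − f)·s²/n with f = n/N = 2301/43080 = 0.05341226.
Var(ȳ) = (1 − 0.05341226)·0.2441/2301 = 0.94658774·1.0608431 × 10^-4 = 1.0041811 × 10^-4.
SE(ȳ) = √(1.0041811 × 10^-4) = 0.01002.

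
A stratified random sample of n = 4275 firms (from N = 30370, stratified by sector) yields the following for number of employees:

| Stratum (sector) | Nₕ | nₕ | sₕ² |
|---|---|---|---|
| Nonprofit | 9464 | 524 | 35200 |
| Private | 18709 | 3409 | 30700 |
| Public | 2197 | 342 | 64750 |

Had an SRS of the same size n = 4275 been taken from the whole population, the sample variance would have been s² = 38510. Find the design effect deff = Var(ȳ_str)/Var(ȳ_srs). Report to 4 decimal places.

1.2653

Var(ȳ_str) = Σ Wₕ²(1−fₕ)sₕ²/nₕ with Wₕ = Nₕ/30370:
  Nonprofit: (9464/30370)²·(1−524/9464)·35200/524 = 6.1621752
  Private: (18709/30370)²·(1−3409/18709)·30700/3409 = 2.7948841
  Public: (2197/30370)²·(1−342/2197)·64750/342 = 0.83656185
  → Var(ȳ_str) = 9.7936212.
Var(ȳ_srs) = (1 − 4275/30370)·38510/4275 = 7.7401595.
deff = 9.7936212 / 7.7401595 = 1.2653.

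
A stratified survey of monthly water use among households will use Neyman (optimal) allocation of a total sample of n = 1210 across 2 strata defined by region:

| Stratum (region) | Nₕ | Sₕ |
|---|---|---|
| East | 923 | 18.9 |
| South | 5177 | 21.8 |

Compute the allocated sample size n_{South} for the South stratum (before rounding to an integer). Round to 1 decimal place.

Neyman allocation: nₕ = n·NₕSₕ / Σⱼ NⱼSⱼ.
Σ NⱼSⱼ = 923·18.9 + 5177·21.8 = 130303.3.
n_{South} = 1210·5177·21.8 / 130303.3 = 1048.0.

1048.0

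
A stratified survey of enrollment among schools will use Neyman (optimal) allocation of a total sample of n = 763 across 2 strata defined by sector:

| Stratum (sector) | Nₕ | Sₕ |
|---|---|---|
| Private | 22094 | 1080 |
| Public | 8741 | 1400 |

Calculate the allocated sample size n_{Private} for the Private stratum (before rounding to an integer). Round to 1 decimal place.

Neyman allocation: nₕ = n·NₕSₕ / Σⱼ NⱼSⱼ.
Σ NⱼSⱼ = 22094·1080 + 8741·1400 = 3.609892 × 10^7.
n_{Private} = 763·22094·1080 / (3.609892 × 10^7) = 504.3.

504.3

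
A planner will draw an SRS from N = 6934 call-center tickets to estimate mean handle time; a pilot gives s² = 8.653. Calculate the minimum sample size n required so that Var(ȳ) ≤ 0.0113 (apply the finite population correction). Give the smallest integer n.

690

Without fpc, n₀ = s²/D = 8.653/0.0113 = 765.7522.
With fpc, (1 − n/N)·s²/n ≤ D requires n ≥ n₀/(1 + n₀/N) = 765.7522/(1 + 765.7522/6934) = 689.5970.
Rounding up, n = 690.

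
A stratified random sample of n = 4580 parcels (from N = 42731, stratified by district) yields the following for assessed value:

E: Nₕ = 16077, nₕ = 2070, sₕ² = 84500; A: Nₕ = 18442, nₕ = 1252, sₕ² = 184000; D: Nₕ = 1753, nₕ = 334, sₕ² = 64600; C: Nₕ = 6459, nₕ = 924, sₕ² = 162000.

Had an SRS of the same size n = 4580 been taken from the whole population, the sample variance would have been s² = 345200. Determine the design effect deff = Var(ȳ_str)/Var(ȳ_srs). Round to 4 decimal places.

0.5089

Var(ȳ_str) = Σ Wₕ²(1−fₕ)sₕ²/nₕ with Wₕ = Nₕ/42731:
  E: (16077/42731)²·(1−2070/16077)·84500/2070 = 5.034431
  A: (18442/42731)²·(1−1252/18442)·184000/1252 = 25.515923
  D: (1753/42731)²·(1−334/1753)·64600/334 = 0.26349007
  C: (6459/42731)²·(1−924/6459)·162000/924 = 3.4327315
  → Var(ȳ_str) = 34.246576.
Var(ȳ_srs) = (1 − 4580/42731)·345200/4580 = 67.292735.
deff = 34.246576 / 67.292735 = 0.5089.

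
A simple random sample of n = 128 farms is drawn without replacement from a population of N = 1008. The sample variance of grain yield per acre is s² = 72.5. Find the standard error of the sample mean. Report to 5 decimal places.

Under SRS without replacement, Var(ȳ) = (1 − f)·s²/n with f = n/N = 128/1008 = 0.12698413.
Var(ȳ) = (1 − 0.12698413)·72.5/128 = 0.87301587·0.56640625 = 0.49448165.
SE(ȳ) = √(0.49448165) = 0.70319.

0.70319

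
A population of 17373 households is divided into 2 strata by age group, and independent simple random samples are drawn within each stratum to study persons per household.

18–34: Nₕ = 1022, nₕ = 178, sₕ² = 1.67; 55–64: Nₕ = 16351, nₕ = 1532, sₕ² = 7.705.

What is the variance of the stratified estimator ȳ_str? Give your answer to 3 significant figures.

0.00406

Var(ȳ_str) = Σₕ Wₕ²(1 − fₕ)sₕ²/nₕ with Wₕ = Nₕ/N, N = 17373.
18–34: Wₕ = 0.05882692; term = 0.05882692²·(1 − 0.17416830)·1.67/178 = 2.6812677 × 10^-5.
55–64: Wₕ = 0.94117308; term = 0.94117308²·(1 − 0.09369458)·7.705/1532 = 0.0040376387.
Sum = 0.0040644514.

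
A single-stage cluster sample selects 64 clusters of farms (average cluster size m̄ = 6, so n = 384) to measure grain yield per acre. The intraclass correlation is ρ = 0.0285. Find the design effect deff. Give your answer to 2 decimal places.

deff = 1 + (6 − 1)·0.0285 = 1 + 0.1425 = 1.1425.

1.14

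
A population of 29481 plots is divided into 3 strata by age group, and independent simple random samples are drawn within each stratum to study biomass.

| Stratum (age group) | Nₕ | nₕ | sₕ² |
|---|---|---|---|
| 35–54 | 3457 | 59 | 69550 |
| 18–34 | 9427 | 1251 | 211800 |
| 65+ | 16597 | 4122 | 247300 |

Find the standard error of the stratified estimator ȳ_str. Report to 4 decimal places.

Var(ȳ_str) = Σₕ Wₕ²(1 − fₕ)sₕ²/nₕ with Wₕ = Nₕ/N, N = 29481.
35–54: Wₕ = 0.11726197; term = 0.11726197²·(1 − 0.01706682)·69550/59 = 15.932483.
18–34: Wₕ = 0.31976527; term = 0.31976527²·(1 − 0.13270394)·211800/1251 = 15.014076.
65+: Wₕ = 0.56297276; term = 0.56297276²·(1 − 0.24835814)·247300/4122 = 14.292291.
Sum = 45.23885.
SE = √(45.23885) = 6.7260.

6.7260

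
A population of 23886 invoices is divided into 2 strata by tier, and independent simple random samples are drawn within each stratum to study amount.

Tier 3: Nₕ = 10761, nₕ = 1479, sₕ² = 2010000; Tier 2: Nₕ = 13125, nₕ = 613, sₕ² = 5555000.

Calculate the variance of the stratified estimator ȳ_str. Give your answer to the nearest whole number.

Var(ȳ_str) = Σₕ Wₕ²(1 − fₕ)sₕ²/nₕ with Wₕ = Nₕ/N, N = 23886.
Tier 3: Wₕ = 0.45051495; term = 0.45051495²·(1 − 0.13744076)·2010000/1479 = 237.92234.
Tier 2: Wₕ = 0.54948505; term = 0.54948505²·(1 − 0.04670476)·5555000/613 = 2608.3315.
Sum = 2846.2538.

2846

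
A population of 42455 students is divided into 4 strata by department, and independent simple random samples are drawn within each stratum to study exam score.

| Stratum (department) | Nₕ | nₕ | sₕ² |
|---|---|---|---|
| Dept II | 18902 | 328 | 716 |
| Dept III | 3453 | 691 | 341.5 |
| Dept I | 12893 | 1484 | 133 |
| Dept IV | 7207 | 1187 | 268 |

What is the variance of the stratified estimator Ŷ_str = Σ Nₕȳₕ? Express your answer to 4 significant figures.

7.941 × 10^8

Var(Ŷ_str) = Σₕ Nₕ²(1 − fₕ)sₕ²/nₕ.
Dept II: 18902²·(1 − 328/18902)·716/328 = 7.663945 × 10^8.
Dept III: 3453²·(1 − 691/3453)·341.5/691 = 4.713385 × 10^6.
Dept I: 12893²·(1 − 1484/12893)·133/1484 = 1.3183153 × 10^7.
Dept IV: 7207²·(1 − 1187/7207)·268/1187 = 9.7956913 × 10^6.
Sum = 7.9408673 × 10^8.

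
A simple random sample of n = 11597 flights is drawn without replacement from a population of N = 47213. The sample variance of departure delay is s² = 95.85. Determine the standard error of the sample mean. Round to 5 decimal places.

Under SRS without replacement, Var(ȳ) = (1 − f)·s²/n with f = n/N = 11597/47213 = 0.24563150.
Var(ȳ) = (1 − 0.24563150)·95.85/11597 = 0.75436850·0.0082650686 = 0.0062349074.
SE(ȳ) = √(0.0062349074) = 0.07896.

0.07896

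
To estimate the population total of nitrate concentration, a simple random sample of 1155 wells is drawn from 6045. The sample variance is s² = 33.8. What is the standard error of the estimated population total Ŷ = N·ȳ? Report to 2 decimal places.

930.08

Var(Ŷ) = N²·Var(ȳ) = N²·(1 − n/N)·s²/n.
f = 1155/6045 = 0.19106700; Var(ȳ) = 0.80893300·33.8/1155 = 0.023672671.
Var(Ŷ) = 6045² · 0.023672671 = 865047.34.
SE(Ŷ) = √(865047.34) = 930.08.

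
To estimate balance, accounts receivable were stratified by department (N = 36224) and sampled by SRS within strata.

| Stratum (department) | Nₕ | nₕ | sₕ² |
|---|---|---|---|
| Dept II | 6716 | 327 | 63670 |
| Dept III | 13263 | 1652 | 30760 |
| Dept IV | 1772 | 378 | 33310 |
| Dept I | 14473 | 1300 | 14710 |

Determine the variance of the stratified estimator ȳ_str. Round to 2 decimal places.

10.36

Var(ȳ_str) = Σₕ Wₕ²(1 − fₕ)sₕ²/nₕ with Wₕ = Nₕ/N, N = 36224.
Dept II: Wₕ = 0.18540194; term = 0.18540194²·(1 − 0.04868970)·63670/327 = 6.3670442.
Dept III: Wₕ = 0.36613847; term = 0.36613847²·(1 − 0.12455704)·30760/1652 = 2.1852185.
Dept IV: Wₕ = 0.04891784; term = 0.04891784²·(1 − 0.21331828)·33310/378 = 0.16588859.
Dept I: Wₕ = 0.39954174; term = 0.39954174²·(1 − 0.08982243)·14710/1300 = 1.644068.
Sum = 10.362219.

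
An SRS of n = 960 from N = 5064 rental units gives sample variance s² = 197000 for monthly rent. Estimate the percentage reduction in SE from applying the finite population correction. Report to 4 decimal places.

9.9763

f = n/N = 960/5064 = 0.18957346.
SE_no-fpc = √(s²/n) = 14.325095; SE_fpc = √((1−f)s²/n) = 12.895979.
Ratio = √(1−f) = 0.90023694. Reduction = 100·(1 − 0.90023694) = 9.9763%.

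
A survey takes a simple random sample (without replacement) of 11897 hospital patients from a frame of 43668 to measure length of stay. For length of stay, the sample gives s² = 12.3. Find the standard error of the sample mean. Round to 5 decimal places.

0.02743

Under SRS without replacement, Var(ȳ) = (1 − f)·s²/n with f = n/N = 11897/43668 = 0.27244206.
Var(ȳ) = (1 − 0.27244206)·12.3/11897 = 0.72755794·0.0010338741 = 7.522033 × 10^-4.
SE(ȳ) = √(7.522033 × 10^-4) = 0.02743.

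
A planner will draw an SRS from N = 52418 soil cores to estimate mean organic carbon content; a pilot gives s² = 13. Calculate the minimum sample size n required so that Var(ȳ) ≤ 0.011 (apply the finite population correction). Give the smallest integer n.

1156

Without fpc, n₀ = s²/D = 13/0.011 = 1181.8182.
With fpc, (1 − n/N)·s²/n ≤ D requires n ≥ n₀/(1 + n₀/N) = 1181.8182/(1 + 1181.8182/52418) = 1155.7604.
Rounding up, n = 1156.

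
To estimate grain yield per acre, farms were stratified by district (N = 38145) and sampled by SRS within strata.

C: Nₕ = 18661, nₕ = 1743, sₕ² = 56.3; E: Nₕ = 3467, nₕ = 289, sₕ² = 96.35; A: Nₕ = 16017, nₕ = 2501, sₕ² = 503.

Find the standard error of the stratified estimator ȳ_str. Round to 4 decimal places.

Var(ȳ_str) = Σₕ Wₕ²(1 − fₕ)sₕ²/nₕ with Wₕ = Nₕ/N, N = 38145.
C: Wₕ = 0.48921222; term = 0.48921222²·(1 − 0.09340335)·56.3/1743 = 0.0070084133.
E: Wₕ = 0.09089002; term = 0.09089002²·(1 − 0.08335737)·96.35/289 = 0.0025245639.
A: Wₕ = 0.41989776; term = 0.41989776²·(1 − 0.15614659)·503/2501 = 0.029923226.
Sum = 0.039456203.
SE = √(0.039456203) = 0.1986.

0.1986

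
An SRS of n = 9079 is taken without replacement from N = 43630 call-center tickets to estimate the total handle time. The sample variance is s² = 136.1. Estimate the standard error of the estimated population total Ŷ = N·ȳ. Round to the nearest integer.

4754

Var(Ŷ) = N²·Var(ȳ) = N²·(1 − n/N)·s²/n.
f = 9079/43630 = 0.20809076; Var(ȳ) = 0.79190924·136.1/9079 = 0.011871224.
Var(Ŷ) = 43630² · 0.011871224 = 2.2597788 × 10^7.
SE(Ŷ) = √(2.2597788 × 10^7) = 4754.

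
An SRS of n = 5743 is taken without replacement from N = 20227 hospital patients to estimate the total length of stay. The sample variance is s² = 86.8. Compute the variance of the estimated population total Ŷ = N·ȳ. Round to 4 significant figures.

Var(Ŷ) = N²·Var(ȳ) = N²·(1 − n/N)·s²/n.
f = 5743/20227 = 0.28392742; Var(ȳ) = 0.71607258·86.8/5743 = 0.010822758.
Var(Ŷ) = 20227² · 0.010822758 = 4.4279315 × 10^6.

4.428 × 10^6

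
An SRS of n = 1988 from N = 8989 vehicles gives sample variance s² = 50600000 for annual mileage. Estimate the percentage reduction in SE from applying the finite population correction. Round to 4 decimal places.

f = n/N = 1988/8989 = 0.22115919.
SE_no-fpc = √(s²/n) = 159.53907; SE_fpc = √((1−f)s²/n) = 140.79636.
Ratio = √(1−f) = 0.88251958. Reduction = 100·(1 − 0.88251958) = 11.7480%.

11.7480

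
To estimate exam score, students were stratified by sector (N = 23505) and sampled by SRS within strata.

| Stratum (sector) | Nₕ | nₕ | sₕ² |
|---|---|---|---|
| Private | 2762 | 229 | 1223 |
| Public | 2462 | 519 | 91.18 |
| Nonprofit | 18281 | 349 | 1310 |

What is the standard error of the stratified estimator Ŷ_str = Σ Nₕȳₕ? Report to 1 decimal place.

Var(Ŷ_str) = Σₕ Nₕ²(1 − fₕ)sₕ²/nₕ.
Private: 2762²·(1 − 229/2762)·1223/229 = 3.7363697 × 10^7.
Public: 2462²·(1 − 519/2462)·91.18/519 = 840413.61.
Nonprofit: 18281²·(1 − 349/18281)·1310/349 = 1.23048 × 10^9.
Sum = 1.2686841 × 10^9.
SE = √(1.2686841 × 10^9) = 35618.6.

35618.6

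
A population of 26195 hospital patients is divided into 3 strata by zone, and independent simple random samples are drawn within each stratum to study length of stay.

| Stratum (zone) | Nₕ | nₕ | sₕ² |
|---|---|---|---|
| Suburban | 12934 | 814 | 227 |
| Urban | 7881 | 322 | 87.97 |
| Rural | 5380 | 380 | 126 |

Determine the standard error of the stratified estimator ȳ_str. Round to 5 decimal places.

Var(ȳ_str) = Σₕ Wₕ²(1 − fₕ)sₕ²/nₕ with Wₕ = Nₕ/N, N = 26195.
Suburban: Wₕ = 0.49375835; term = 0.49375835²·(1 − 0.06293490)·227/814 = 0.063708902.
Urban: Wₕ = 0.30085894; term = 0.30085894²·(1 − 0.04085776)·87.97/322 = 0.02371852.
Rural: Wₕ = 0.20538271; term = 0.20538271²·(1 − 0.07063197)·126/380 = 0.012998775.
Sum = 0.1004262.
SE = √(0.1004262) = 0.31690.

0.31690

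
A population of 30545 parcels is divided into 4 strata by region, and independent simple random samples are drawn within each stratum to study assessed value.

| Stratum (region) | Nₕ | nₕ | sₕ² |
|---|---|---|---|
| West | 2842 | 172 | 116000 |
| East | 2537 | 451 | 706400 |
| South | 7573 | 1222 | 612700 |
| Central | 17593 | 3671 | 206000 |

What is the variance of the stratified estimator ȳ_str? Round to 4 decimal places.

54.9477

Var(ȳ_str) = Σₕ Wₕ²(1 − fₕ)sₕ²/nₕ with Wₕ = Nₕ/N, N = 30545.
West: Wₕ = 0.09304305; term = 0.09304305²·(1 − 0.06052076)·116000/172 = 5.4851009.
East: Wₕ = 0.08305778; term = 0.08305778²·(1 − 0.17776902)·706400/451 = 8.8844114.
South: Wₕ = 0.24792928; term = 0.24792928²·(1 − 0.16136274)·612700/1222 = 25.846782.
Central: Wₕ = 0.57596988; term = 0.57596988²·(1 − 0.20866254)·206000/3671 = 14.731403.
Sum = 54.947697.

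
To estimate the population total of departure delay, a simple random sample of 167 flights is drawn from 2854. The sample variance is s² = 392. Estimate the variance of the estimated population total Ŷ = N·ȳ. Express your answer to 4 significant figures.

Var(Ŷ) = N²·Var(ȳ) = N²·(1 − n/N)·s²/n.
f = 167/2854 = 0.05851437; Var(ȳ) = 0.94148563·392/167 = 2.2099543.
Var(Ŷ) = 2854² · 2.2099543 = 1.8000776 × 10^7.

1.800 × 10^7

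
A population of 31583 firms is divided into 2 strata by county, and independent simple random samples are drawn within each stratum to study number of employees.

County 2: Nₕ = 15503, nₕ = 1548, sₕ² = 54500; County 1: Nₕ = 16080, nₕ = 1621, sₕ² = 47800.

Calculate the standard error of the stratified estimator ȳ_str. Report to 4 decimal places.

3.8091

Var(ȳ_str) = Σₕ Wₕ²(1 − fₕ)sₕ²/nₕ with Wₕ = Nₕ/N, N = 31583.
County 2: Wₕ = 0.49086534; term = 0.49086534²·(1 − 0.09985164)·54500/1548 = 7.6359728.
County 1: Wₕ = 0.50913466; term = 0.50913466²·(1 − 0.10080846)·47800/1621 = 6.8732545.
Sum = 14.509227.
SE = √(14.509227) = 3.8091.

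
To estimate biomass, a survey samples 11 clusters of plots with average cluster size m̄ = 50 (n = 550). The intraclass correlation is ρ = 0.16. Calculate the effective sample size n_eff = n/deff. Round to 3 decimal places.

deff = 1 + (50 − 1)·0.16 = 1 + 7.84 = 8.84.
n_eff = 550 / 8.84 = 62.217.

62.217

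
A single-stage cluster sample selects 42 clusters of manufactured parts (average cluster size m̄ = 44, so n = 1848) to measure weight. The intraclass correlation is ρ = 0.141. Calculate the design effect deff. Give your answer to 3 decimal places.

7.063

deff = 1 + (44 − 1)·0.141 = 1 + 6.063 = 7.063.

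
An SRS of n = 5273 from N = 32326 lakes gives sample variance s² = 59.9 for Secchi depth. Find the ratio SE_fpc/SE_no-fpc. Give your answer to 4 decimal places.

f = n/N = 5273/32326 = 0.16311947.
SE_no-fpc = √(s²/n) = 0.10658216; SE_fpc = √((1−f)s²/n) = 0.097502614.
Ratio = √(1−f) = 0.91481175.

0.9148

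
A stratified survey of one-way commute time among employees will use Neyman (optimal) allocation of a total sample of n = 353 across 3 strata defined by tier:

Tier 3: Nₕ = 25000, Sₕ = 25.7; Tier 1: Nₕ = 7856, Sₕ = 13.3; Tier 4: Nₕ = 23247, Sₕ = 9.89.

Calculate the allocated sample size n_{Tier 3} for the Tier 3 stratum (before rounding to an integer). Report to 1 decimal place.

Neyman allocation: nₕ = n·NₕSₕ / Σⱼ NⱼSⱼ.
Σ NⱼSⱼ = 25000·25.7 + 7856·13.3 + 23247·9.89 = 976897.63.
n_{Tier 3} = 353·25000·25.7 / 976897.63 = 232.2.

232.2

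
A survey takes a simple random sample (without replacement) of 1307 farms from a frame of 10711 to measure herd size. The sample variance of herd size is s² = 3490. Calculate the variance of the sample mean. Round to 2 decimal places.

Under SRS without replacement, Var(ȳ) = (1 − f)·s²/n with f = n/N = 1307/10711 = 0.12202409.
Var(ȳ) = (1 − 0.12202409)·3490/1307 = 0.87797591·2.6702372 = 2.3444039.

2.34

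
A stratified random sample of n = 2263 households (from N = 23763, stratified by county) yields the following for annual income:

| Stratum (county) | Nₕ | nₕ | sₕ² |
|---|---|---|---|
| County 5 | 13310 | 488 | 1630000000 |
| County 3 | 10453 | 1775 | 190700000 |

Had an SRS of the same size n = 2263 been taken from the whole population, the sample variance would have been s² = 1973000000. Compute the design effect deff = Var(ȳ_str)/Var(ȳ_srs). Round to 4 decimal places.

Var(ȳ_str) = Σ Wₕ²(1−fₕ)sₕ²/nₕ with Wₕ = Nₕ/23763:
  County 5: (13310/23763)²·(1−488/13310)·1630000000/488 = 1.0094832 × 10^6
  County 3: (10453/23763)²·(1−1775/10453)·190700000/1775 = 17258.792
  → Var(ȳ_str) = 1.026742 × 10^6.
Var(ȳ_srs) = (1 − 2263/23763)·1973000000/2263 = 788823.29.
deff = (1.026742 × 10^6) / 788823.29 = 1.3016.

1.3016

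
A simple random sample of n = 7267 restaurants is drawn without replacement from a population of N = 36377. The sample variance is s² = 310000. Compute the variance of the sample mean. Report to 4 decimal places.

34.1367

Under SRS without replacement, Var(ȳ) = (1 − f)·s²/n with f = n/N = 7267/36377 = 0.19976908.
Var(ȳ) = (1 − 0.19976908)·310000/7267 = 0.80023092·42.658594 = 34.136725.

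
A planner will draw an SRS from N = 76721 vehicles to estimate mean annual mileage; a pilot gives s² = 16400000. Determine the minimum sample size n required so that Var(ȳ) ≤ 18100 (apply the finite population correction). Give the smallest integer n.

Without fpc, n₀ = s²/D = 16400000/18100 = 906.0773.
With fpc, (1 − n/N)·s²/n ≤ D requires n ≥ n₀/(1 + n₀/N) = 906.0773/(1 + 906.0773/76721) = 895.5014.
Rounding up, n = 896.

896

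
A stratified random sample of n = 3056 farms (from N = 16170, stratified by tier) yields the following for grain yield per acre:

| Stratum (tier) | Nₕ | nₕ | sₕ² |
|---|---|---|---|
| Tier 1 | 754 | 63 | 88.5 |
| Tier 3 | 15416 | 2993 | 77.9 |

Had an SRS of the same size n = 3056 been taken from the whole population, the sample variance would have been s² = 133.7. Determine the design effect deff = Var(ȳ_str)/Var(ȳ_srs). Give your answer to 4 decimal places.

0.6162

Var(ȳ_str) = Σ Wₕ²(1−fₕ)sₕ²/nₕ with Wₕ = Nₕ/16170:
  Tier 1: (754/16170)²·(1−63/754)·88.5/63 = 0.002799188
  Tier 3: (15416/16170)²·(1−2993/15416)·77.9/2993 = 0.019063774
  → Var(ȳ_str) = 0.021862962.
Var(ȳ_srs) = (1 − 3056/16170)·133.7/3056 = 0.035481602.
deff = 0.021862962 / 0.035481602 = 0.6162.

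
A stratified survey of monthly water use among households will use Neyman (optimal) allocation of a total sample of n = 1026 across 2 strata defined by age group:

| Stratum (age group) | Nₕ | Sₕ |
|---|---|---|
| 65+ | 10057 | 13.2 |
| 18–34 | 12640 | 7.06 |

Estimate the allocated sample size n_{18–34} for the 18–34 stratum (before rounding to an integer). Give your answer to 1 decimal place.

412.4

Neyman allocation: nₕ = n·NₕSₕ / Σⱼ NⱼSⱼ.
Σ NⱼSⱼ = 10057·13.2 + 12640·7.06 = 221990.8.
n_{18–34} = 1026·12640·7.06 / 221990.8 = 412.4.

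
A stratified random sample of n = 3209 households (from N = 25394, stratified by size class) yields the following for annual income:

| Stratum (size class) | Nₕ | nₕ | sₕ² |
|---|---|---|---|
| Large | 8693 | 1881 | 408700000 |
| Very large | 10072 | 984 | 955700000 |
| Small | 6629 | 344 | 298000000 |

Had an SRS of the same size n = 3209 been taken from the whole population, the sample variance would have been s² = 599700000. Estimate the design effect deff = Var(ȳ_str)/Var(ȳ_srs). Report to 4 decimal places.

Var(ȳ_str) = Σ Wₕ²(1−fₕ)sₕ²/nₕ with Wₕ = Nₕ/25394:
  Large: (8693/25394)²·(1−1881/8693)·408700000/1881 = 19952.528
  Very large: (10072/25394)²·(1−984/10072)·955700000/984 = 137863.18
  Small: (6629/25394)²·(1−344/6629)·298000000/344 = 55969.173
  → Var(ȳ_str) = 213784.88.
Var(ȳ_srs) = (1 − 3209/25394)·599700000/3209 = 163264.83.
deff = 213784.88 / 163264.83 = 1.3094.

1.3094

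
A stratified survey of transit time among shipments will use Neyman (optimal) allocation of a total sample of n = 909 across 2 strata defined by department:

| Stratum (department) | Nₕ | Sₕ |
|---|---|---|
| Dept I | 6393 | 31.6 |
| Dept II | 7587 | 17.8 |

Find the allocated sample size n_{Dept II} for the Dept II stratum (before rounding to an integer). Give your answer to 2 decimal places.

364.20

Neyman allocation: nₕ = n·NₕSₕ / Σⱼ NⱼSⱼ.
Σ NⱼSⱼ = 6393·31.6 + 7587·17.8 = 337067.4.
n_{Dept II} = 909·7587·17.8 / 337067.4 = 364.20.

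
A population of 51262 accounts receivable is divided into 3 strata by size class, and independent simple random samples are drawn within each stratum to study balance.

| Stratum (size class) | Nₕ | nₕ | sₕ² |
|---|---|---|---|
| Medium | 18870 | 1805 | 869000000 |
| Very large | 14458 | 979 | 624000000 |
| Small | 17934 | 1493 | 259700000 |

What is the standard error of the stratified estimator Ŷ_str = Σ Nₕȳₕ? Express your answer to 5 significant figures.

1.8181 × 10^7

Var(Ŷ_str) = Σₕ Nₕ²(1 − fₕ)sₕ²/nₕ.
Medium: 18870²·(1 − 1805/18870)·869000000/1805 = 1.5503179 × 10^14.
Very large: 14458²·(1 − 979/14458)·624000000/979 = 1.2421321 × 10^14.
Small: 17934²·(1 − 1493/17934)·259700000/1493 = 5.1288209 × 10^13.
Sum = 3.3053321 × 10^14.
SE = √(3.3053321 × 10^14) = 1.8181 × 10^7.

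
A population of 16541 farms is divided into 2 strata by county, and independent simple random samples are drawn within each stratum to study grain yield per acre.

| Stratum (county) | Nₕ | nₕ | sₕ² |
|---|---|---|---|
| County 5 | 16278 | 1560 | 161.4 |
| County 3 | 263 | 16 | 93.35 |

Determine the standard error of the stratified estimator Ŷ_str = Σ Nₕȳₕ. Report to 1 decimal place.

5016.6

Var(Ŷ_str) = Σₕ Nₕ²(1 − fₕ)sₕ²/nₕ.
County 5: 16278²·(1 − 1560/16278)·161.4/1560 = 2.4787274 × 10^7.
County 3: 263²·(1 − 16/263)·93.35/16 = 379006.83.
Sum = 2.5166281 × 10^7.
SE = √(2.5166281 × 10^7) = 5016.6.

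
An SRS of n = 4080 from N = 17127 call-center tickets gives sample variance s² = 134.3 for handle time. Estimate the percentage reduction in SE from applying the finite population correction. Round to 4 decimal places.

12.7200

f = n/N = 4080/17127 = 0.23822035.
SE_no-fpc = √(s²/n) = 0.18142951; SE_fpc = √((1−f)s²/n) = 0.15835166.
Ratio = √(1−f) = 0.87279989. Reduction = 100·(1 − 0.87279989) = 12.7200%.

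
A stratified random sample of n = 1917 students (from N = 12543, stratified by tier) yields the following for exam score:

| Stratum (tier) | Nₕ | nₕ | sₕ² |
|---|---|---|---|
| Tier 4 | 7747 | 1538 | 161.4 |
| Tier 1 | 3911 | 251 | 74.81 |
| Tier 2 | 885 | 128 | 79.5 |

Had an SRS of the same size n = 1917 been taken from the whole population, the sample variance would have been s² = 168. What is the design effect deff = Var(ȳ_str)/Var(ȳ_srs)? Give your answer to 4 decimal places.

0.8330

Var(ȳ_str) = Σ Wₕ²(1−fₕ)sₕ²/nₕ with Wₕ = Nₕ/12543:
  Tier 4: (7747/12543)²·(1−1538/7747)·161.4/1538 = 0.032084817
  Tier 1: (3911/12543)²·(1−251/3911)·74.81/251 = 0.027117646
  Tier 2: (885/12543)²·(1−128/885)·79.5/128 = 0.0026448038
  → Var(ȳ_str) = 0.061847267.
Var(ȳ_srs) = (1 − 1917/12543)·168/1917 = 0.074243008.
deff = 0.061847267 / 0.074243008 = 0.8330.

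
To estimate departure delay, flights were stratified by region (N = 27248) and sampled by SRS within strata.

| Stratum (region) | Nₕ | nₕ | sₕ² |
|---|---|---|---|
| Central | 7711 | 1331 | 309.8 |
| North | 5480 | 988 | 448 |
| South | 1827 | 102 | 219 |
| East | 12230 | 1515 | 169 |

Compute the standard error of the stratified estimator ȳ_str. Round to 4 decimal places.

0.2434

Var(ȳ_str) = Σₕ Wₕ²(1 − fₕ)sₕ²/nₕ with Wₕ = Nₕ/N, N = 27248.
Central: Wₕ = 0.28299325; term = 0.28299325²·(1 − 0.17261056)·309.8/1331 = 0.01542288.
North: Wₕ = 0.20111568; term = 0.20111568²·(1 − 0.18029197)·448/988 = 0.015033916.
South: Wₕ = 0.06705079; term = 0.06705079²·(1 − 0.05582923)·219/102 = 0.0091138595.
East: Wₕ = 0.44884028; term = 0.44884028²·(1 − 0.12387572)·169/1515 = 0.01968899.
Sum = 0.059259646.
SE = √(0.059259646) = 0.2434.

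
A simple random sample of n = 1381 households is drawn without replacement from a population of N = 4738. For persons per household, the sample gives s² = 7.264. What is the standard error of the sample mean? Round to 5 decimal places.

Under SRS without replacement, Var(ȳ) = (1 − f)·s²/n with f = n/N = 1381/4738 = 0.29147320.
Var(ȳ) = (1 − 0.29147320)·7.264/1381 = 0.70852680·0.0052599566 = 0.0037268202.
SE(ȳ) = √(0.0037268202) = 0.06105.

0.06105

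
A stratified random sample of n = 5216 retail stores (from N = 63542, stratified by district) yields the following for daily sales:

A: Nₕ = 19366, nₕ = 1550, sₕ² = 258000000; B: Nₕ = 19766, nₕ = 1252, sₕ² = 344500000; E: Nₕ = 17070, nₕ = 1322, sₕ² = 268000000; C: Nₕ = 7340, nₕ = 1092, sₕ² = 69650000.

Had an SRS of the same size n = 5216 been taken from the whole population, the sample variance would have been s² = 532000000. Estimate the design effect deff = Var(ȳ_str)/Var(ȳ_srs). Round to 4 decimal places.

Var(ȳ_str) = Σ Wₕ²(1−fₕ)sₕ²/nₕ with Wₕ = Nₕ/63542:
  A: (19366/63542)²·(1−1550/19366)·258000000/1550 = 14223.824
  B: (19766/63542)²·(1−1252/19766)·344500000/1252 = 24939.181
  E: (17070/63542)²·(1−1322/17070)·268000000/1322 = 13497.101
  C: (7340/63542)²·(1−1092/7340)·69650000/1092 = 724.45898
  → Var(ȳ_str) = 53384.565.
Var(ȳ_srs) = (1 − 5216/63542)·532000000/5216 = 93621.45.
deff = 53384.565 / 93621.45 = 0.5702.

0.5702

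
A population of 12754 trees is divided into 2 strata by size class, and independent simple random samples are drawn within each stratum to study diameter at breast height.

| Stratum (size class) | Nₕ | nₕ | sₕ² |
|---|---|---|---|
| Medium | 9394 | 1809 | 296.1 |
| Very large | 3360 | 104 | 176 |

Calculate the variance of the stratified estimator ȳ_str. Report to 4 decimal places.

Var(ȳ_str) = Σₕ Wₕ²(1 − fₕ)sₕ²/nₕ with Wₕ = Nₕ/N, N = 12754.
Medium: Wₕ = 0.73655324; term = 0.73655324²·(1 − 0.19256973)·296.1/1809 = 0.07169901.
Very large: Wₕ = 0.26344676; term = 0.26344676²·(1 − 0.03095238)·176/104 = 0.1138178.
Sum = 0.18551681.

0.1855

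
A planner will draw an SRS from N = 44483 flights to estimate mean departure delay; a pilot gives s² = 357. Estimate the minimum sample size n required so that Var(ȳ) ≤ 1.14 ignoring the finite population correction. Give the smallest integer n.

Without fpc, n₀ = s²/D = 357/1.14 = 313.1579.
Rounding up, n = 314.

314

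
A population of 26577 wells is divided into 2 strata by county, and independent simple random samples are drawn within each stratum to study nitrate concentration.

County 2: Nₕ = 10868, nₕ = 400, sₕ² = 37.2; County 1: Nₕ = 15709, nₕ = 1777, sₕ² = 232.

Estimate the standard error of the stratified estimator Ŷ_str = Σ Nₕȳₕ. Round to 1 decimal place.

Var(Ŷ_str) = Σₕ Nₕ²(1 − fₕ)sₕ²/nₕ.
County 2: 10868²·(1 − 400/10868)·37.2/400 = 1.0580259 × 10^7.
County 1: 15709²·(1 − 1777/15709)·232/1777 = 2.8573442 × 10^7.
Sum = 3.9153701 × 10^7.
SE = √(3.9153701 × 10^7) = 6257.3.

6257.3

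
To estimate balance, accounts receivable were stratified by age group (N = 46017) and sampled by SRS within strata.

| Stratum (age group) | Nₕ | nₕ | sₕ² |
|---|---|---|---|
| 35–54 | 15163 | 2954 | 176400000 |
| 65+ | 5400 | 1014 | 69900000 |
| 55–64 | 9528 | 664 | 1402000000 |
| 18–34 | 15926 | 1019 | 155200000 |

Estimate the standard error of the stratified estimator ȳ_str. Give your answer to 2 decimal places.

327.54

Var(ȳ_str) = Σₕ Wₕ²(1 − fₕ)sₕ²/nₕ with Wₕ = Nₕ/N, N = 46017.
35–54: Wₕ = 0.32950866; term = 0.32950866²·(1 − 0.19481633)·176400000/2954 = 5220.5555.
65+: Wₕ = 0.11734794; term = 0.11734794²·(1 − 0.18777778)·69900000/1014 = 771.01886.
55–64: Wₕ = 0.20705391; term = 0.20705391²·(1 − 0.06968934)·1402000000/664 = 84212.164.
18–34: Wₕ = 0.34608949; term = 0.34608949²·(1 − 0.06398342)·155200000/1019 = 17075.675.
Sum = 107279.41.
SE = √(107279.41) = 327.54.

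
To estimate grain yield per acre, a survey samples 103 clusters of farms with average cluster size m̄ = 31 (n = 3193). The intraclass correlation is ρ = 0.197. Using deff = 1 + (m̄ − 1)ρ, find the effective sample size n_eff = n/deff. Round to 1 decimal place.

deff = 1 + (31 − 1)·0.197 = 1 + 5.91 = 6.91.
n_eff = 3193 / 6.91 = 462.1.

462.1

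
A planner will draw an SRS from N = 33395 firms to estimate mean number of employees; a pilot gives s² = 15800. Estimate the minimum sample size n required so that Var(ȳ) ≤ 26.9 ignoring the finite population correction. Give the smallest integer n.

588

Without fpc, n₀ = s²/D = 15800/26.9 = 587.3606.
Rounding up, n = 588.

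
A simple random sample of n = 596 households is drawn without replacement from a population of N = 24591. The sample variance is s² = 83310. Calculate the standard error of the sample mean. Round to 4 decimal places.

Under SRS without replacement, Var(ȳ) = (1 − f)·s²/n with f = n/N = 596/24591 = 0.02423651.
Var(ȳ) = (1 − 0.02423651)·83310/596 = 0.97576349·139.78188 = 136.39405.
SE(ȳ) = √(136.39405) = 11.6788.

11.6788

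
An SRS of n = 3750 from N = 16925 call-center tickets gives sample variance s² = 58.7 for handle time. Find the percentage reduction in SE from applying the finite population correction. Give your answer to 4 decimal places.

11.7711

f = n/N = 3750/16925 = 0.22156573.
SE_no-fpc = √(s²/n) = 0.12511328; SE_fpc = √((1−f)s²/n) = 0.1103861.
Ratio = √(1−f) = 0.88228922. Reduction = 100·(1 − 0.88228922) = 11.7711%.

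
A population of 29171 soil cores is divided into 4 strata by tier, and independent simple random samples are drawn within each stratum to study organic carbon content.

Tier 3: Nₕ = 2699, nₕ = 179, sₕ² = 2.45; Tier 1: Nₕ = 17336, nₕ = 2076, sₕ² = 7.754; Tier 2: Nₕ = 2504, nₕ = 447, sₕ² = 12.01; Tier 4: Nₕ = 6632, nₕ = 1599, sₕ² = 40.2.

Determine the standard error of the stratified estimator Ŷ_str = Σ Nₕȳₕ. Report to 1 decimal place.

Var(Ŷ_str) = Σₕ Nₕ²(1 − fₕ)sₕ²/nₕ.
Tier 3: 2699²·(1 − 179/2699)·2.45/179 = 93092.883.
Tier 1: 17336²·(1 − 2076/17336)·7.754/2076 = 988102.23.
Tier 2: 2504²·(1 − 447/2504)·12.01/447 = 138389.81.
Tier 4: 6632²·(1 − 1599/6632)·40.2/1599 = 839168.24.
Sum = 2.0587532 × 10^6.
SE = √(2.0587532 × 10^6) = 1434.8.

1434.8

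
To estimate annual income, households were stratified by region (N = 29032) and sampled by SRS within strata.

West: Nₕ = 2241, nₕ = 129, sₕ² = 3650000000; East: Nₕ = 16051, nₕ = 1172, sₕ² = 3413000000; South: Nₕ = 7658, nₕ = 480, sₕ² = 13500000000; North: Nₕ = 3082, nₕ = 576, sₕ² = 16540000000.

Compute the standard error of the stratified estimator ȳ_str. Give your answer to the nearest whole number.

1755

Var(ȳ_str) = Σₕ Wₕ²(1 − fₕ)sₕ²/nₕ with Wₕ = Nₕ/N, N = 29032.
West: Wₕ = 0.07719069; term = 0.07719069²·(1 − 0.05756359)·3650000000/129 = 158885.77.
East: Wₕ = 0.55287269; term = 0.55287269²·(1 − 0.07301726)·3413000000/1172 = 825145.63.
South: Wₕ = 0.26377790; term = 0.26377790²·(1 − 0.06267955)·13500000000/480 = 1.8342454 × 10^6.
North: Wₕ = 0.10615872; term = 0.10615872²·(1 − 0.18689163)·16540000000/576 = 263131.48.
Sum = 3.0814083 × 10^6.
SE = √(3.0814083 × 10^6) = 1755.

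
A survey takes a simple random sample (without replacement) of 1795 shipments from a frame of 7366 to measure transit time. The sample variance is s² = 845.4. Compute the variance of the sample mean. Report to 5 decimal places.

0.35620

Under SRS without replacement, Var(ȳ) = (1 − f)·s²/n with f = n/N = 1795/7366 = 0.24368721.
Var(ȳ) = (1 − 0.24368721)·845.4/1795 = 0.75631279·0.47097493 = 0.35620436.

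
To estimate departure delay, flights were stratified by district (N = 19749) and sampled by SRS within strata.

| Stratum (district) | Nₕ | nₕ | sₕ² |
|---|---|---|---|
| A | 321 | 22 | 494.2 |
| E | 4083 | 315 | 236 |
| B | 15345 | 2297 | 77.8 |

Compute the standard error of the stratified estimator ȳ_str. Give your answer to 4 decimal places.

Var(ȳ_str) = Σₕ Wₕ²(1 − fₕ)sₕ²/nₕ with Wₕ = Nₕ/N, N = 19749.
A: Wₕ = 0.01625399; term = 0.01625399²·(1 − 0.06853583)·494.2/22 = 0.0055279749.
E: Wₕ = 0.20674465; term = 0.20674465²·(1 − 0.07714916)·236/315 = 0.029552995.
B: Wₕ = 0.77700137; term = 0.77700137²·(1 − 0.14969045)·77.8/2297 = 0.017387583.
Sum = 0.052468553.
SE = √(0.052468553) = 0.2291.

0.2291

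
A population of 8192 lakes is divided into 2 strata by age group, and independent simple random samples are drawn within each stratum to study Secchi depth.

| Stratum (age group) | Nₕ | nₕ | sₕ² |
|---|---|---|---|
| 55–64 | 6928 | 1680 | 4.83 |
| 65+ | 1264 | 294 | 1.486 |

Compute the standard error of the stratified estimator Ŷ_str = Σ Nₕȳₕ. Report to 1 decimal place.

Var(Ŷ_str) = Σₕ Nₕ²(1 − fₕ)sₕ²/nₕ.
55–64: 6928²·(1 − 1680/6928)·4.83/1680 = 104529.66.
65+: 1264²·(1 − 294/1264)·1.486/294 = 6197.1254.
Sum = 110726.79.
SE = √(110726.79) = 332.8.

332.8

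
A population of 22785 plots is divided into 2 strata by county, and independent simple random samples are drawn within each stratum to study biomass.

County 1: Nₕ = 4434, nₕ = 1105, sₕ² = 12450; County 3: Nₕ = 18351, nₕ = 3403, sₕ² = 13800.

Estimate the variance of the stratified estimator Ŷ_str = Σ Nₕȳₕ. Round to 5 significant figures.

Var(Ŷ_str) = Σₕ Nₕ²(1 − fₕ)sₕ²/nₕ.
County 1: 4434²·(1 − 1105/4434)·12450/1105 = 1.6630931 × 10^8.
County 3: 18351²·(1 − 3403/18351)·13800/3403 = 1.1123974 × 10^9.
Sum = 1.2787067 × 10^9.

1.2787 × 10^9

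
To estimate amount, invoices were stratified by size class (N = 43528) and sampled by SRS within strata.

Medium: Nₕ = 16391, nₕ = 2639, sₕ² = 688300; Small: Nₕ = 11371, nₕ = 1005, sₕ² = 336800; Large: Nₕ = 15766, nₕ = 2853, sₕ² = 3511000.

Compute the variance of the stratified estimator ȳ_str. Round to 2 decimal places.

Var(ȳ_str) = Σₕ Wₕ²(1 − fₕ)sₕ²/nₕ with Wₕ = Nₕ/N, N = 43528.
Medium: Wₕ = 0.37656221; term = 0.37656221²·(1 − 0.16100299)·688300/2639 = 31.029321.
Small: Wₕ = 0.26123415; term = 0.26123415²·(1 − 0.08838273)·336800/1005 = 20.848675.
Large: Wₕ = 0.36220364; term = 0.36220364²·(1 − 0.18095903)·3511000/2853 = 132.23314.
Sum = 184.11114.

184.11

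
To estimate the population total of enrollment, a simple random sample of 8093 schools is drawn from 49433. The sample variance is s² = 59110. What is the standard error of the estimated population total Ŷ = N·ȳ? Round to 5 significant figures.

122170

Var(Ŷ) = N²·Var(ȳ) = N²·(1 − n/N)·s²/n.
f = 8093/49433 = 0.16371655; Var(ȳ) = 0.83628345·59110/8093 = 6.1080829.
Var(Ŷ) = 49433² · 6.1080829 = 1.4925843 × 10^10.
SE(Ŷ) = √(1.4925843 × 10^10) = 122170.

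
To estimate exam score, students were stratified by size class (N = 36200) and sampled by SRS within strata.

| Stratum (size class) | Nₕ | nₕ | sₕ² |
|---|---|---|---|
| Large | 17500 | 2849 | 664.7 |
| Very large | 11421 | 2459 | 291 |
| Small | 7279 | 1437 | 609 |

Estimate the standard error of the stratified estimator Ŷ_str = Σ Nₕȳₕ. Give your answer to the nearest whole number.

9484

Var(Ŷ_str) = Σₕ Nₕ²(1 − fₕ)sₕ²/nₕ.
Large: 17500²·(1 − 2849/17500)·664.7/2849 = 5.9818917 × 10^7.
Very large: 11421²·(1 − 2459/11421)·291/2459 = 1.2112772 × 10^7.
Small: 7279²·(1 − 1437/7279)·609/1437 = 1.8021619 × 10^7.
Sum = 8.9953308 × 10^7.
SE = √(8.9953308 × 10^7) = 9484.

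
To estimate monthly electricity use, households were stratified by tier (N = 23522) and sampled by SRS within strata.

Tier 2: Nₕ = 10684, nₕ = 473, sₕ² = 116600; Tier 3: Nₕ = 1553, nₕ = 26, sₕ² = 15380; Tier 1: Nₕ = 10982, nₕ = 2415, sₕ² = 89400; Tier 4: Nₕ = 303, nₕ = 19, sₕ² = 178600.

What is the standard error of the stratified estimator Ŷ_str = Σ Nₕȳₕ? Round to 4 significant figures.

Var(Ŷ_str) = Σₕ Nₕ²(1 − fₕ)sₕ²/nₕ.
Tier 2: 10684²·(1 − 473/10684)·116600/473 = 2.6893019 × 10^10.
Tier 3: 1553²·(1 − 26/1553)·15380/26 = 1.4027926 × 10^9.
Tier 1: 10982²·(1 − 2415/10982)·89400/2415 = 3.4828165 × 10^9.
Tier 4: 303²·(1 − 19/303)·178600/19 = 8.088888 × 10^8.
Sum = 3.2587517 × 10^10.
SE = √(3.2587517 × 10^10) = 180500.

180500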